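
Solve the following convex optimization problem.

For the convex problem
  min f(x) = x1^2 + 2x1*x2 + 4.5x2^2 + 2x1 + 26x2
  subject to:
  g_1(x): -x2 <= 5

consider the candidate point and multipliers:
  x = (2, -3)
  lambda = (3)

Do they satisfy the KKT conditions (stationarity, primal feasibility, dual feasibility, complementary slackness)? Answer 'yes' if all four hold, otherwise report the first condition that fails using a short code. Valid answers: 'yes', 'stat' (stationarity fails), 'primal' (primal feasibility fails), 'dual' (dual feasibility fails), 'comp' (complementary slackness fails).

Gradient of f: grad f(x) = Q x + c = (0, 3)
Constraint values g_i(x) = a_i^T x - b_i:
  g_1((2, -3)) = -2
Stationarity residual: grad f(x) + sum_i lambda_i a_i = (0, 0)
  -> stationarity OK
Primal feasibility (all g_i <= 0): OK
Dual feasibility (all lambda_i >= 0): OK
Complementary slackness (lambda_i * g_i(x) = 0 for all i): FAILS

Verdict: the first failing condition is complementary_slackness -> comp.

comp


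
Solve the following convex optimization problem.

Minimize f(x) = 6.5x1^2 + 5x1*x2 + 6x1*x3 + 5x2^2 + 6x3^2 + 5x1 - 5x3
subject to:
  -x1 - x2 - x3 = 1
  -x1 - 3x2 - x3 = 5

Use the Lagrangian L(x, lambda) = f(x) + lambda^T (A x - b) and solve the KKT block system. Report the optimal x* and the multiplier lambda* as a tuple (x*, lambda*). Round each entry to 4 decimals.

Form the Lagrangian:
  L(x, lambda) = (1/2) x^T Q x + c^T x + lambda^T (A x - b)
Stationarity (grad_x L = 0): Q x + c + A^T lambda = 0.
Primal feasibility: A x = b.

This gives the KKT block system:
  [ Q   A^T ] [ x     ]   [-c ]
  [ A    0  ] [ lambda ] = [ b ]

Solving the linear system:
  x*      = (0.4615, -2, 0.5385)
  lambda* = (15.1923, -10.9615)
  f(x*)   = 19.6154

x* = (0.4615, -2, 0.5385), lambda* = (15.1923, -10.9615)


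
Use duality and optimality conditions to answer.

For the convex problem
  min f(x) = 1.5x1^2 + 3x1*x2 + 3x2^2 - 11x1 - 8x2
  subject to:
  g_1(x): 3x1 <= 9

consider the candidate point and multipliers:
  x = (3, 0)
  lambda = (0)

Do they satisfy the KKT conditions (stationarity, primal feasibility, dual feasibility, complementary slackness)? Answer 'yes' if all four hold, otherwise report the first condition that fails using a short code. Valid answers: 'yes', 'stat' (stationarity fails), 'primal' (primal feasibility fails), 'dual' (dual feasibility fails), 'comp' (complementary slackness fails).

Gradient of f: grad f(x) = Q x + c = (-2, 1)
Constraint values g_i(x) = a_i^T x - b_i:
  g_1((3, 0)) = 0
Stationarity residual: grad f(x) + sum_i lambda_i a_i = (-2, 1)
  -> stationarity FAILS
Primal feasibility (all g_i <= 0): OK
Dual feasibility (all lambda_i >= 0): OK
Complementary slackness (lambda_i * g_i(x) = 0 for all i): OK

Verdict: the first failing condition is stationarity -> stat.

stat


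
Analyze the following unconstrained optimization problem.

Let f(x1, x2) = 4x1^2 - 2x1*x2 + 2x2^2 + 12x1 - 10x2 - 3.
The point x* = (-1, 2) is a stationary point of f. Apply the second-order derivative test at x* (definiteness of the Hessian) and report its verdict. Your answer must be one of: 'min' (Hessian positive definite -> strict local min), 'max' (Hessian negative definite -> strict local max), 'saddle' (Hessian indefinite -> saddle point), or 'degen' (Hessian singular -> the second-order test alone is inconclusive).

Compute the Hessian H = grad^2 f:
  H = [[8, -2], [-2, 4]]
Verify stationarity: grad f(x*) = H x* + g = (0, 0).
Eigenvalues of H: 3.1716, 8.8284.
Both eigenvalues > 0, so H is positive definite -> x* is a strict local min.

min


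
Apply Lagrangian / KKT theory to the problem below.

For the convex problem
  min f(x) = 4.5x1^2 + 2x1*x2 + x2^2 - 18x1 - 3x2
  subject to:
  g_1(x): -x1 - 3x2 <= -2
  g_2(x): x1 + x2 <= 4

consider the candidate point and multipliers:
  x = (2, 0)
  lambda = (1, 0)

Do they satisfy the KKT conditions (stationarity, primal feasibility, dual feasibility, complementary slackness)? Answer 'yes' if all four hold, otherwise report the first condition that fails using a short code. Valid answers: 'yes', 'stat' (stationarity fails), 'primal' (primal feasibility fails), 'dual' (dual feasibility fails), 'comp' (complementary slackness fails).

Gradient of f: grad f(x) = Q x + c = (0, 1)
Constraint values g_i(x) = a_i^T x - b_i:
  g_1((2, 0)) = 0
  g_2((2, 0)) = -2
Stationarity residual: grad f(x) + sum_i lambda_i a_i = (-1, -2)
  -> stationarity FAILS
Primal feasibility (all g_i <= 0): OK
Dual feasibility (all lambda_i >= 0): OK
Complementary slackness (lambda_i * g_i(x) = 0 for all i): OK

Verdict: the first failing condition is stationarity -> stat.

stat


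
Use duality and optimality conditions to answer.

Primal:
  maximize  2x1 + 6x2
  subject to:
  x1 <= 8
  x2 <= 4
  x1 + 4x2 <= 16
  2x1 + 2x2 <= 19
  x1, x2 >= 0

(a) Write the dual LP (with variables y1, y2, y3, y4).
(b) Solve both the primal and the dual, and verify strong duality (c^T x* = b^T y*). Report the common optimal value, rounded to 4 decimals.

The standard primal-dual pair for 'max c^T x s.t. A x <= b, x >= 0' is:
  Dual:  min b^T y  s.t.  A^T y >= c,  y >= 0.

So the dual LP is:
  minimize  8y1 + 4y2 + 16y3 + 19y4
  subject to:
    y1 + y3 + 2y4 >= 2
    y2 + 4y3 + 2y4 >= 6
    y1, y2, y3, y4 >= 0

Solving the primal: x* = (7.3333, 2.1667).
  primal value c^T x* = 27.6667.
Solving the dual: y* = (0, 0, 1.3333, 0.3333).
  dual value b^T y* = 27.6667.
Strong duality: c^T x* = b^T y*. Confirmed.

27.6667


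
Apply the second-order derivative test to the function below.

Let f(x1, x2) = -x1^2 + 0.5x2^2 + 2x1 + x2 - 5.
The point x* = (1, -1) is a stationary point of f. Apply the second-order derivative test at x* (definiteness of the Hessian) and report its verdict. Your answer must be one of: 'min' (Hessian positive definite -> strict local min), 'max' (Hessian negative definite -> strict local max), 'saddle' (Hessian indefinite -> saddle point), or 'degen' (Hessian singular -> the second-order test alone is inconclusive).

Compute the Hessian H = grad^2 f:
  H = [[-2, 0], [0, 1]]
Verify stationarity: grad f(x*) = H x* + g = (0, 0).
Eigenvalues of H: -2, 1.
Eigenvalues have mixed signs, so H is indefinite -> x* is a saddle point.

saddle


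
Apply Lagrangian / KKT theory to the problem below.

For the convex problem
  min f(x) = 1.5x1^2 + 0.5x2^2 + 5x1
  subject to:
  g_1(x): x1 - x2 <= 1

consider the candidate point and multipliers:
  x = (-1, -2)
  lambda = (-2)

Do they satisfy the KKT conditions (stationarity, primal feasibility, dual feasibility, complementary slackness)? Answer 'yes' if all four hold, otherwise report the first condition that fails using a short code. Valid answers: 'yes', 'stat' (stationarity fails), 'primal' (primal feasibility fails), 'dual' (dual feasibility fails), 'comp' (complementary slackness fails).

Gradient of f: grad f(x) = Q x + c = (2, -2)
Constraint values g_i(x) = a_i^T x - b_i:
  g_1((-1, -2)) = 0
Stationarity residual: grad f(x) + sum_i lambda_i a_i = (0, 0)
  -> stationarity OK
Primal feasibility (all g_i <= 0): OK
Dual feasibility (all lambda_i >= 0): FAILS
Complementary slackness (lambda_i * g_i(x) = 0 for all i): OK

Verdict: the first failing condition is dual_feasibility -> dual.

dual


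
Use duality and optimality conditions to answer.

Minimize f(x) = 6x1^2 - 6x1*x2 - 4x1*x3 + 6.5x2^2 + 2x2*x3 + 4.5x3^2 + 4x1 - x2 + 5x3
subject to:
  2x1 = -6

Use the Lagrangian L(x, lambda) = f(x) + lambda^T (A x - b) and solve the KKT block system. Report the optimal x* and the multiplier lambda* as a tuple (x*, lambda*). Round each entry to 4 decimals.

Form the Lagrangian:
  L(x, lambda) = (1/2) x^T Q x + c^T x + lambda^T (A x - b)
Stationarity (grad_x L = 0): Q x + c + A^T lambda = 0.
Primal feasibility: A x = b.

This gives the KKT block system:
  [ Q   A^T ] [ x     ]   [-c ]
  [ A    0  ] [ lambda ] = [ b ]

Solving the linear system:
  x*      = (-3, -1.0531, -1.6549)
  lambda* = (9.531)
  f(x*)   = 18.9823

x* = (-3, -1.0531, -1.6549), lambda* = (9.531)


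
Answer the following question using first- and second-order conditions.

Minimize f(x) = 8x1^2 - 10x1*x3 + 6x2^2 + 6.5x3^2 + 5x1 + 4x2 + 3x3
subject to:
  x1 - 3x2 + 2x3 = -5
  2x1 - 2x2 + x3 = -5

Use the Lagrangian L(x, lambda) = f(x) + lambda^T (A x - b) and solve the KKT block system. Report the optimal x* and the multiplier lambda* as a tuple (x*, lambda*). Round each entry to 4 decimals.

Form the Lagrangian:
  L(x, lambda) = (1/2) x^T Q x + c^T x + lambda^T (A x - b)
Stationarity (grad_x L = 0): Q x + c + A^T lambda = 0.
Primal feasibility: A x = b.

This gives the KKT block system:
  [ Q   A^T ] [ x     ]   [-c ]
  [ A    0  ] [ lambda ] = [ b ]

Solving the linear system:
  x*      = (-1.6627, 0.0119, -1.6508)
  lambda* = (-0.4762, 2.7857)
  f(x*)   = -0.8353

x* = (-1.6627, 0.0119, -1.6508), lambda* = (-0.4762, 2.7857)


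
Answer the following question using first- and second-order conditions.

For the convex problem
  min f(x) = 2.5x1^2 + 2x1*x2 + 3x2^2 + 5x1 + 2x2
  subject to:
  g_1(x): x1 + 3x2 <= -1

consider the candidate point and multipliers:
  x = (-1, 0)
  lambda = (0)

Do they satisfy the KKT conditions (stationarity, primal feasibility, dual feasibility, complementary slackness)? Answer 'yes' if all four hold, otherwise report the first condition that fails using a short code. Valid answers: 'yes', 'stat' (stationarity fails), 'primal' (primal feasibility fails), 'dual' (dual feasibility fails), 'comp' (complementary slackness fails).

Gradient of f: grad f(x) = Q x + c = (0, 0)
Constraint values g_i(x) = a_i^T x - b_i:
  g_1((-1, 0)) = 0
Stationarity residual: grad f(x) + sum_i lambda_i a_i = (0, 0)
  -> stationarity OK
Primal feasibility (all g_i <= 0): OK
Dual feasibility (all lambda_i >= 0): OK
Complementary slackness (lambda_i * g_i(x) = 0 for all i): OK

Verdict: yes, KKT holds.

yes


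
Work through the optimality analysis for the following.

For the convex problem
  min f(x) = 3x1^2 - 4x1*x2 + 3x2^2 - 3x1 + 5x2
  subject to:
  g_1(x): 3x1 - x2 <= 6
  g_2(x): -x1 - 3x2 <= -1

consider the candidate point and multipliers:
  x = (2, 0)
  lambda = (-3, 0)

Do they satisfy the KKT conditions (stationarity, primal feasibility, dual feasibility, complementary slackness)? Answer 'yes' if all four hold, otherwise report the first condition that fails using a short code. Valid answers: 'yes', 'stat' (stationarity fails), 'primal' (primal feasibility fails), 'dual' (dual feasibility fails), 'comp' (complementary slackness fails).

Gradient of f: grad f(x) = Q x + c = (9, -3)
Constraint values g_i(x) = a_i^T x - b_i:
  g_1((2, 0)) = 0
  g_2((2, 0)) = -1
Stationarity residual: grad f(x) + sum_i lambda_i a_i = (0, 0)
  -> stationarity OK
Primal feasibility (all g_i <= 0): OK
Dual feasibility (all lambda_i >= 0): FAILS
Complementary slackness (lambda_i * g_i(x) = 0 for all i): OK

Verdict: the first failing condition is dual_feasibility -> dual.

dual


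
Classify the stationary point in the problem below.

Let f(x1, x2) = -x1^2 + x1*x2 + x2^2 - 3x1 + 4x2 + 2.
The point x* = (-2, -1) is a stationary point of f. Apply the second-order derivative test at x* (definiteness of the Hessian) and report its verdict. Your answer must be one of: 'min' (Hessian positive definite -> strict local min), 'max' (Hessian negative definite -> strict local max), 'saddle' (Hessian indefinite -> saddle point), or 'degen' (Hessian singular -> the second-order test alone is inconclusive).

Compute the Hessian H = grad^2 f:
  H = [[-2, 1], [1, 2]]
Verify stationarity: grad f(x*) = H x* + g = (0, 0).
Eigenvalues of H: -2.2361, 2.2361.
Eigenvalues have mixed signs, so H is indefinite -> x* is a saddle point.

saddle


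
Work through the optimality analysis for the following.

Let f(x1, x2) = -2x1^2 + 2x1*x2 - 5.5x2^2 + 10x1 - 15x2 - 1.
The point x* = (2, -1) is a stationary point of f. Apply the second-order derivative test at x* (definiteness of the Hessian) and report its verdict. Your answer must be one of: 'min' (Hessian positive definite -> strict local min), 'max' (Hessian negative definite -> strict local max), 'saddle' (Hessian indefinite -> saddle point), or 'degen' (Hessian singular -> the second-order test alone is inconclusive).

Compute the Hessian H = grad^2 f:
  H = [[-4, 2], [2, -11]]
Verify stationarity: grad f(x*) = H x* + g = (0, 0).
Eigenvalues of H: -11.5311, -3.4689.
Both eigenvalues < 0, so H is negative definite -> x* is a strict local max.

max


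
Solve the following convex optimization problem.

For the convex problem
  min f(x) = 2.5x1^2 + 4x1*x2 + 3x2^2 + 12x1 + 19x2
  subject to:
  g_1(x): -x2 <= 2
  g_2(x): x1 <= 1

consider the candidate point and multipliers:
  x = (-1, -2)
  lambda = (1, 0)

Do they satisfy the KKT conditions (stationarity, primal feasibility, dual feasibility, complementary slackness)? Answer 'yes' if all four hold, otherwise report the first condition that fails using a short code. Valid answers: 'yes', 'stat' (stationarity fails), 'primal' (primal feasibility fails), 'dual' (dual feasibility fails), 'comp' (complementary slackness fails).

Gradient of f: grad f(x) = Q x + c = (-1, 3)
Constraint values g_i(x) = a_i^T x - b_i:
  g_1((-1, -2)) = 0
  g_2((-1, -2)) = -2
Stationarity residual: grad f(x) + sum_i lambda_i a_i = (-1, 2)
  -> stationarity FAILS
Primal feasibility (all g_i <= 0): OK
Dual feasibility (all lambda_i >= 0): OK
Complementary slackness (lambda_i * g_i(x) = 0 for all i): OK

Verdict: the first failing condition is stationarity -> stat.

stat


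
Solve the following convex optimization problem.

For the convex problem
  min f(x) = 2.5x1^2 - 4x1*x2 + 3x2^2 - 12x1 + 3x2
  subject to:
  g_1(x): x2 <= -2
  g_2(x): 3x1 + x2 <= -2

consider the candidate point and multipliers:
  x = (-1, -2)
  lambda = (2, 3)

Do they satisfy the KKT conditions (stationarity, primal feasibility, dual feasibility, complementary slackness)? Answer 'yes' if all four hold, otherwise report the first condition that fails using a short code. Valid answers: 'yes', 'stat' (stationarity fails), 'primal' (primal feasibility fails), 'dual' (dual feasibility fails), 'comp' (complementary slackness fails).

Gradient of f: grad f(x) = Q x + c = (-9, -5)
Constraint values g_i(x) = a_i^T x - b_i:
  g_1((-1, -2)) = 0
  g_2((-1, -2)) = -3
Stationarity residual: grad f(x) + sum_i lambda_i a_i = (0, 0)
  -> stationarity OK
Primal feasibility (all g_i <= 0): OK
Dual feasibility (all lambda_i >= 0): OK
Complementary slackness (lambda_i * g_i(x) = 0 for all i): FAILS

Verdict: the first failing condition is complementary_slackness -> comp.

comp


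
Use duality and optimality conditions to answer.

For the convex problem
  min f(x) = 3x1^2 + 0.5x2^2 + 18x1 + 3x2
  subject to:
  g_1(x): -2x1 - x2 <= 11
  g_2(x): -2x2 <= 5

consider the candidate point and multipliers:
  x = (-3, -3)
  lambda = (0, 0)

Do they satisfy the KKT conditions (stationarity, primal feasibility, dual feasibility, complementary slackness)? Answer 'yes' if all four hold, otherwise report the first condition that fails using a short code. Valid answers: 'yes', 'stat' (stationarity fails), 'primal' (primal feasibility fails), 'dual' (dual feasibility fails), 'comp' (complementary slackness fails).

Gradient of f: grad f(x) = Q x + c = (0, 0)
Constraint values g_i(x) = a_i^T x - b_i:
  g_1((-3, -3)) = -2
  g_2((-3, -3)) = 1
Stationarity residual: grad f(x) + sum_i lambda_i a_i = (0, 0)
  -> stationarity OK
Primal feasibility (all g_i <= 0): FAILS
Dual feasibility (all lambda_i >= 0): OK
Complementary slackness (lambda_i * g_i(x) = 0 for all i): OK

Verdict: the first failing condition is primal_feasibility -> primal.

primal


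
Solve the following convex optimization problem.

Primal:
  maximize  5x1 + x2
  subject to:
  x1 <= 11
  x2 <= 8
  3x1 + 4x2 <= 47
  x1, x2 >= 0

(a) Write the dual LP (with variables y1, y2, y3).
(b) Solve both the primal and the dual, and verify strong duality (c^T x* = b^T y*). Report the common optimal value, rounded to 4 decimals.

The standard primal-dual pair for 'max c^T x s.t. A x <= b, x >= 0' is:
  Dual:  min b^T y  s.t.  A^T y >= c,  y >= 0.

So the dual LP is:
  minimize  11y1 + 8y2 + 47y3
  subject to:
    y1 + 3y3 >= 5
    y2 + 4y3 >= 1
    y1, y2, y3 >= 0

Solving the primal: x* = (11, 3.5).
  primal value c^T x* = 58.5.
Solving the dual: y* = (4.25, 0, 0.25).
  dual value b^T y* = 58.5.
Strong duality: c^T x* = b^T y*. Confirmed.

58.5


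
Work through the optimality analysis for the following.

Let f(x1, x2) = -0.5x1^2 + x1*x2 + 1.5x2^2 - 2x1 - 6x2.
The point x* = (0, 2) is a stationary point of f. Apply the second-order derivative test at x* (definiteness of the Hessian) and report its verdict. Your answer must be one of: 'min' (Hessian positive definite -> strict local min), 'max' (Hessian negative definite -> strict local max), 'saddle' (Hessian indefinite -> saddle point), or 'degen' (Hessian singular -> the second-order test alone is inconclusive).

Compute the Hessian H = grad^2 f:
  H = [[-1, 1], [1, 3]]
Verify stationarity: grad f(x*) = H x* + g = (0, 0).
Eigenvalues of H: -1.2361, 3.2361.
Eigenvalues have mixed signs, so H is indefinite -> x* is a saddle point.

saddle


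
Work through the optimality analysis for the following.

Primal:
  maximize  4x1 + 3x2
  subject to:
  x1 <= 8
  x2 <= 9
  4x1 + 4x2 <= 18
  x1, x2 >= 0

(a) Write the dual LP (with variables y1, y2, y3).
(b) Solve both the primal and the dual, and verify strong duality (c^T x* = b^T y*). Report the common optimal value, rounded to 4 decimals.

The standard primal-dual pair for 'max c^T x s.t. A x <= b, x >= 0' is:
  Dual:  min b^T y  s.t.  A^T y >= c,  y >= 0.

So the dual LP is:
  minimize  8y1 + 9y2 + 18y3
  subject to:
    y1 + 4y3 >= 4
    y2 + 4y3 >= 3
    y1, y2, y3 >= 0

Solving the primal: x* = (4.5, 0).
  primal value c^T x* = 18.
Solving the dual: y* = (0, 0, 1).
  dual value b^T y* = 18.
Strong duality: c^T x* = b^T y*. Confirmed.

18


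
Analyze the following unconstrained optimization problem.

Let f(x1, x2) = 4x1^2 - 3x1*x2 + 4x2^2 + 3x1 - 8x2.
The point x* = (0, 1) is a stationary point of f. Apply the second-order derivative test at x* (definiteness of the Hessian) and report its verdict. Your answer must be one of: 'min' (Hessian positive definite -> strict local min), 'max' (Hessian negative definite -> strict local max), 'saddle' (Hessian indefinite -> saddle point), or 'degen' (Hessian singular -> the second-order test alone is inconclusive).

Compute the Hessian H = grad^2 f:
  H = [[8, -3], [-3, 8]]
Verify stationarity: grad f(x*) = H x* + g = (0, 0).
Eigenvalues of H: 5, 11.
Both eigenvalues > 0, so H is positive definite -> x* is a strict local min.

min


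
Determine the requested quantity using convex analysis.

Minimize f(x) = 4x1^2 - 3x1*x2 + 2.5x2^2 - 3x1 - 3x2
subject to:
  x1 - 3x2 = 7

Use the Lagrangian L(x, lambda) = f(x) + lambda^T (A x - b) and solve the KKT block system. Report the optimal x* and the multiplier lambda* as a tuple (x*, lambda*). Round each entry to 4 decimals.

Form the Lagrangian:
  L(x, lambda) = (1/2) x^T Q x + c^T x + lambda^T (A x - b)
Stationarity (grad_x L = 0): Q x + c + A^T lambda = 0.
Primal feasibility: A x = b.

This gives the KKT block system:
  [ Q   A^T ] [ x     ]   [-c ]
  [ A    0  ] [ lambda ] = [ b ]

Solving the linear system:
  x*      = (0.1356, -2.2881)
  lambda* = (-4.9492)
  f(x*)   = 20.5508

x* = (0.1356, -2.2881), lambda* = (-4.9492)


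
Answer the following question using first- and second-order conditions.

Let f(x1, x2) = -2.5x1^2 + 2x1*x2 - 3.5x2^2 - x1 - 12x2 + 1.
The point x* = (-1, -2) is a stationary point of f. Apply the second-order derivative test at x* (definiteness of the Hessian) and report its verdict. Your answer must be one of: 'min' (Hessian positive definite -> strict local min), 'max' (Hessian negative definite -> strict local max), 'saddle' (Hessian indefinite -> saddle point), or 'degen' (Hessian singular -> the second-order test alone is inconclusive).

Compute the Hessian H = grad^2 f:
  H = [[-5, 2], [2, -7]]
Verify stationarity: grad f(x*) = H x* + g = (0, 0).
Eigenvalues of H: -8.2361, -3.7639.
Both eigenvalues < 0, so H is negative definite -> x* is a strict local max.

max


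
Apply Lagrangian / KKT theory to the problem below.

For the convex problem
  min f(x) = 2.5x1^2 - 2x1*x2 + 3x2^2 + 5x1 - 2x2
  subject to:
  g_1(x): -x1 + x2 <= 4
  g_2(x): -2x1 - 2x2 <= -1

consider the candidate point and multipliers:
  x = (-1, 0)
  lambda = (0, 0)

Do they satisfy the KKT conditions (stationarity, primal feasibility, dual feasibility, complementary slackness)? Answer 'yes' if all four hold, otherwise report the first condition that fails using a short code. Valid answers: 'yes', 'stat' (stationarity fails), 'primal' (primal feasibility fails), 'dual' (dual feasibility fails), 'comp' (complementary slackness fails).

Gradient of f: grad f(x) = Q x + c = (0, 0)
Constraint values g_i(x) = a_i^T x - b_i:
  g_1((-1, 0)) = -3
  g_2((-1, 0)) = 3
Stationarity residual: grad f(x) + sum_i lambda_i a_i = (0, 0)
  -> stationarity OK
Primal feasibility (all g_i <= 0): FAILS
Dual feasibility (all lambda_i >= 0): OK
Complementary slackness (lambda_i * g_i(x) = 0 for all i): OK

Verdict: the first failing condition is primal_feasibility -> primal.

primal


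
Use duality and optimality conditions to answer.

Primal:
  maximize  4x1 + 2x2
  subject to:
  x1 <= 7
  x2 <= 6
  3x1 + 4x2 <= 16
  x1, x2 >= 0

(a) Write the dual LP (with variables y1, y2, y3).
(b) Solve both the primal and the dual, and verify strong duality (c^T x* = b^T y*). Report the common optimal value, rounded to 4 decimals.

The standard primal-dual pair for 'max c^T x s.t. A x <= b, x >= 0' is:
  Dual:  min b^T y  s.t.  A^T y >= c,  y >= 0.

So the dual LP is:
  minimize  7y1 + 6y2 + 16y3
  subject to:
    y1 + 3y3 >= 4
    y2 + 4y3 >= 2
    y1, y2, y3 >= 0

Solving the primal: x* = (5.3333, 0).
  primal value c^T x* = 21.3333.
Solving the dual: y* = (0, 0, 1.3333).
  dual value b^T y* = 21.3333.
Strong duality: c^T x* = b^T y*. Confirmed.

21.3333


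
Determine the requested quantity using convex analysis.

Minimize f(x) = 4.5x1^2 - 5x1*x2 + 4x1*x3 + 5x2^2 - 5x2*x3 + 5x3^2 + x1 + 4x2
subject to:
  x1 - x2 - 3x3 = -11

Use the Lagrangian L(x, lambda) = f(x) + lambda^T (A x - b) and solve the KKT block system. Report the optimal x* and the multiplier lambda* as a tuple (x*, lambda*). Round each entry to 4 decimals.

Form the Lagrangian:
  L(x, lambda) = (1/2) x^T Q x + c^T x + lambda^T (A x - b)
Stationarity (grad_x L = 0): Q x + c + A^T lambda = 0.
Primal feasibility: A x = b.

This gives the KKT block system:
  [ Q   A^T ] [ x     ]   [-c ]
  [ A    0  ] [ lambda ] = [ b ]

Solving the linear system:
  x*      = (-1.5842, 0.8392, 2.8589)
  lambda* = (6.0186)
  f(x*)   = 33.9885

x* = (-1.5842, 0.8392, 2.8589), lambda* = (6.0186)


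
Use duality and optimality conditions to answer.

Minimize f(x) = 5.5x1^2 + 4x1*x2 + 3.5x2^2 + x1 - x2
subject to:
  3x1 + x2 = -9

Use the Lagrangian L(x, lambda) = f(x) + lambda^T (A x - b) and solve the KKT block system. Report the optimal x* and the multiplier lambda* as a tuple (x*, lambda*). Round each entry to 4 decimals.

Form the Lagrangian:
  L(x, lambda) = (1/2) x^T Q x + c^T x + lambda^T (A x - b)
Stationarity (grad_x L = 0): Q x + c + A^T lambda = 0.
Primal feasibility: A x = b.

This gives the KKT block system:
  [ Q   A^T ] [ x     ]   [-c ]
  [ A    0  ] [ lambda ] = [ b ]

Solving the linear system:
  x*      = (-3.14, 0.42)
  lambda* = (10.62)
  f(x*)   = 46.01

x* = (-3.14, 0.42), lambda* = (10.62)


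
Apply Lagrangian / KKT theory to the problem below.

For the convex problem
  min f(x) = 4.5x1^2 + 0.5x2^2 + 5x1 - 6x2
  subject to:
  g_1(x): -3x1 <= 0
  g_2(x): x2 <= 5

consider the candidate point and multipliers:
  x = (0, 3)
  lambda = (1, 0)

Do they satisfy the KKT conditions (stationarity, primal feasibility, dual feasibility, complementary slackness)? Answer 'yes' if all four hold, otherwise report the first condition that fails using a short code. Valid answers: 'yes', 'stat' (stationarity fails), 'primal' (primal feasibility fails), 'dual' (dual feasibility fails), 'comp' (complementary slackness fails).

Gradient of f: grad f(x) = Q x + c = (5, -3)
Constraint values g_i(x) = a_i^T x - b_i:
  g_1((0, 3)) = 0
  g_2((0, 3)) = -2
Stationarity residual: grad f(x) + sum_i lambda_i a_i = (2, -3)
  -> stationarity FAILS
Primal feasibility (all g_i <= 0): OK
Dual feasibility (all lambda_i >= 0): OK
Complementary slackness (lambda_i * g_i(x) = 0 for all i): OK

Verdict: the first failing condition is stationarity -> stat.

stat


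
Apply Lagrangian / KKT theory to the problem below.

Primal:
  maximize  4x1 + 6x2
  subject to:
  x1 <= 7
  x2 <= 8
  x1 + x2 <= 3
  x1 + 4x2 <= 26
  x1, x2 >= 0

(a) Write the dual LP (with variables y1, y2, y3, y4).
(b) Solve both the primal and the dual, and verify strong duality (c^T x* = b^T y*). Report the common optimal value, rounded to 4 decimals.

The standard primal-dual pair for 'max c^T x s.t. A x <= b, x >= 0' is:
  Dual:  min b^T y  s.t.  A^T y >= c,  y >= 0.

So the dual LP is:
  minimize  7y1 + 8y2 + 3y3 + 26y4
  subject to:
    y1 + y3 + y4 >= 4
    y2 + y3 + 4y4 >= 6
    y1, y2, y3, y4 >= 0

Solving the primal: x* = (0, 3).
  primal value c^T x* = 18.
Solving the dual: y* = (0, 0, 6, 0).
  dual value b^T y* = 18.
Strong duality: c^T x* = b^T y*. Confirmed.

18


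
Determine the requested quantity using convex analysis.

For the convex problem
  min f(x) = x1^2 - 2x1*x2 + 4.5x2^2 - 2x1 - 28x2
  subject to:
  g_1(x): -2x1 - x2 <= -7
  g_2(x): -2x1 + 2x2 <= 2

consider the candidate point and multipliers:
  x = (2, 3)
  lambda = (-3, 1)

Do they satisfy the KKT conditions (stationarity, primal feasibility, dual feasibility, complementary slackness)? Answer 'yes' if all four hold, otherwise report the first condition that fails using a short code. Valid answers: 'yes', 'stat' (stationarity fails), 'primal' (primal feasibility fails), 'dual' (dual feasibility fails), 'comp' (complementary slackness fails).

Gradient of f: grad f(x) = Q x + c = (-4, -5)
Constraint values g_i(x) = a_i^T x - b_i:
  g_1((2, 3)) = 0
  g_2((2, 3)) = 0
Stationarity residual: grad f(x) + sum_i lambda_i a_i = (0, 0)
  -> stationarity OK
Primal feasibility (all g_i <= 0): OK
Dual feasibility (all lambda_i >= 0): FAILS
Complementary slackness (lambda_i * g_i(x) = 0 for all i): OK

Verdict: the first failing condition is dual_feasibility -> dual.

dual


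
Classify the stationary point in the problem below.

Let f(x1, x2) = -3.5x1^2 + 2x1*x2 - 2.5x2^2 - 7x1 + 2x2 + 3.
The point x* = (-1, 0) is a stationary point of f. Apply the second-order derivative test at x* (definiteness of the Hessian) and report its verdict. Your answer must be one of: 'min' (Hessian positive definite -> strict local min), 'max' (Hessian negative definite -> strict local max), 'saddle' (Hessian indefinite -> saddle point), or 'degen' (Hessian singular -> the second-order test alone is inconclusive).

Compute the Hessian H = grad^2 f:
  H = [[-7, 2], [2, -5]]
Verify stationarity: grad f(x*) = H x* + g = (0, 0).
Eigenvalues of H: -8.2361, -3.7639.
Both eigenvalues < 0, so H is negative definite -> x* is a strict local max.

max


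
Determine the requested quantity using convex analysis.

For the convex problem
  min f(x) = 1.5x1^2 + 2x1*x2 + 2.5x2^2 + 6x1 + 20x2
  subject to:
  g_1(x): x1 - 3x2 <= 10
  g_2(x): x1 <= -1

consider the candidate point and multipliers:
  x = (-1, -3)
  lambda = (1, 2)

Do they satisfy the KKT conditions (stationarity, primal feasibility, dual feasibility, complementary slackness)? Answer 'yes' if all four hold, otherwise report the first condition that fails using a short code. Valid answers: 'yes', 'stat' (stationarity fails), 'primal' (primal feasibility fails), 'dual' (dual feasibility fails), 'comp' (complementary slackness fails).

Gradient of f: grad f(x) = Q x + c = (-3, 3)
Constraint values g_i(x) = a_i^T x - b_i:
  g_1((-1, -3)) = -2
  g_2((-1, -3)) = 0
Stationarity residual: grad f(x) + sum_i lambda_i a_i = (0, 0)
  -> stationarity OK
Primal feasibility (all g_i <= 0): OK
Dual feasibility (all lambda_i >= 0): OK
Complementary slackness (lambda_i * g_i(x) = 0 for all i): FAILS

Verdict: the first failing condition is complementary_slackness -> comp.

comp


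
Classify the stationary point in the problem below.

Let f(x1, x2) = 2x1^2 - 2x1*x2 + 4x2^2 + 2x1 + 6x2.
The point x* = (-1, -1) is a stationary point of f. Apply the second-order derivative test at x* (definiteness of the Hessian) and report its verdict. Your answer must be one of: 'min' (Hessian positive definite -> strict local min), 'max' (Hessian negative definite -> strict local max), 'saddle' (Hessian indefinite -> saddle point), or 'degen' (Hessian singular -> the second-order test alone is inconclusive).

Compute the Hessian H = grad^2 f:
  H = [[4, -2], [-2, 8]]
Verify stationarity: grad f(x*) = H x* + g = (0, 0).
Eigenvalues of H: 3.1716, 8.8284.
Both eigenvalues > 0, so H is positive definite -> x* is a strict local min.

min


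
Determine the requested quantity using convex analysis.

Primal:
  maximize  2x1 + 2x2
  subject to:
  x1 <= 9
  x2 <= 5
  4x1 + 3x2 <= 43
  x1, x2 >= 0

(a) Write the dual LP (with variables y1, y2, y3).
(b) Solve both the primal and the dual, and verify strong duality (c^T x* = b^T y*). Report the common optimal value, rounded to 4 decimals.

The standard primal-dual pair for 'max c^T x s.t. A x <= b, x >= 0' is:
  Dual:  min b^T y  s.t.  A^T y >= c,  y >= 0.

So the dual LP is:
  minimize  9y1 + 5y2 + 43y3
  subject to:
    y1 + 4y3 >= 2
    y2 + 3y3 >= 2
    y1, y2, y3 >= 0

Solving the primal: x* = (7, 5).
  primal value c^T x* = 24.
Solving the dual: y* = (0, 0.5, 0.5).
  dual value b^T y* = 24.
Strong duality: c^T x* = b^T y*. Confirmed.

24


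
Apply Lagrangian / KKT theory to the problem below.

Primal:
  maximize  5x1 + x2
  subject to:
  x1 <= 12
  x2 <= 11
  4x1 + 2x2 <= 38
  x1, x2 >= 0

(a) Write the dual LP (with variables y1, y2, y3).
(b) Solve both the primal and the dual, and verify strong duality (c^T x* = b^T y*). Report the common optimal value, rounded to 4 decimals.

The standard primal-dual pair for 'max c^T x s.t. A x <= b, x >= 0' is:
  Dual:  min b^T y  s.t.  A^T y >= c,  y >= 0.

So the dual LP is:
  minimize  12y1 + 11y2 + 38y3
  subject to:
    y1 + 4y3 >= 5
    y2 + 2y3 >= 1
    y1, y2, y3 >= 0

Solving the primal: x* = (9.5, 0).
  primal value c^T x* = 47.5.
Solving the dual: y* = (0, 0, 1.25).
  dual value b^T y* = 47.5.
Strong duality: c^T x* = b^T y*. Confirmed.

47.5


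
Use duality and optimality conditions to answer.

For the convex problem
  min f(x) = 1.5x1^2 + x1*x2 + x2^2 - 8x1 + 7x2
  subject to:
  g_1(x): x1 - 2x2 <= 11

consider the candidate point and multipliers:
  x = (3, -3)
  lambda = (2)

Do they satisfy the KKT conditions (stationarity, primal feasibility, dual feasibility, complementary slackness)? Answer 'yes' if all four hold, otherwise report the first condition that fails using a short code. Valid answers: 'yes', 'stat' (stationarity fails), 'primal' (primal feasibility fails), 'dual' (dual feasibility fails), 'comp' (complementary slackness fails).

Gradient of f: grad f(x) = Q x + c = (-2, 4)
Constraint values g_i(x) = a_i^T x - b_i:
  g_1((3, -3)) = -2
Stationarity residual: grad f(x) + sum_i lambda_i a_i = (0, 0)
  -> stationarity OK
Primal feasibility (all g_i <= 0): OK
Dual feasibility (all lambda_i >= 0): OK
Complementary slackness (lambda_i * g_i(x) = 0 for all i): FAILS

Verdict: the first failing condition is complementary_slackness -> comp.

comp


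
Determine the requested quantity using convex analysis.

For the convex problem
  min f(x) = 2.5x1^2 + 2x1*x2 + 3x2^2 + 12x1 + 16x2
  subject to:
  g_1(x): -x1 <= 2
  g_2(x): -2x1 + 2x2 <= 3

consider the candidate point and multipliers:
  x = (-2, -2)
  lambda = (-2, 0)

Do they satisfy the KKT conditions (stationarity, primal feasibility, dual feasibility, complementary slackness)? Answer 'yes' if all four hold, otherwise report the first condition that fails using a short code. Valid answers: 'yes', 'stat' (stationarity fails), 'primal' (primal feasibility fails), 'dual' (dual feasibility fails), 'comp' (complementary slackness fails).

Gradient of f: grad f(x) = Q x + c = (-2, 0)
Constraint values g_i(x) = a_i^T x - b_i:
  g_1((-2, -2)) = 0
  g_2((-2, -2)) = -3
Stationarity residual: grad f(x) + sum_i lambda_i a_i = (0, 0)
  -> stationarity OK
Primal feasibility (all g_i <= 0): OK
Dual feasibility (all lambda_i >= 0): FAILS
Complementary slackness (lambda_i * g_i(x) = 0 for all i): OK

Verdict: the first failing condition is dual_feasibility -> dual.

dual


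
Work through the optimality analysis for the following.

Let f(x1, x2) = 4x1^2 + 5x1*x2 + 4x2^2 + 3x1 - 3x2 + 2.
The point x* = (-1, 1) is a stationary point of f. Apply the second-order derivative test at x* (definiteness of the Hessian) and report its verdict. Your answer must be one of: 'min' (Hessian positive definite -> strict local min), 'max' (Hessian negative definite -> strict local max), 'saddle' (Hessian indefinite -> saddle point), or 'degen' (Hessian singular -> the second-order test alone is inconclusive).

Compute the Hessian H = grad^2 f:
  H = [[8, 5], [5, 8]]
Verify stationarity: grad f(x*) = H x* + g = (0, 0).
Eigenvalues of H: 3, 13.
Both eigenvalues > 0, so H is positive definite -> x* is a strict local min.

min


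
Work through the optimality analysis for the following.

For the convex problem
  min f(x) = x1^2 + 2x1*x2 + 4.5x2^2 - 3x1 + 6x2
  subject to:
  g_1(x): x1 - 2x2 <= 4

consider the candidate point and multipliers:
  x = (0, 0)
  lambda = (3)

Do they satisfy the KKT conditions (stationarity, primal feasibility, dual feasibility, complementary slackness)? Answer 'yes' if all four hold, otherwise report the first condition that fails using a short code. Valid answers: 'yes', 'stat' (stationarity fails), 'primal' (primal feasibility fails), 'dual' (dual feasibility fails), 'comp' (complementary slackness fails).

Gradient of f: grad f(x) = Q x + c = (-3, 6)
Constraint values g_i(x) = a_i^T x - b_i:
  g_1((0, 0)) = -4
Stationarity residual: grad f(x) + sum_i lambda_i a_i = (0, 0)
  -> stationarity OK
Primal feasibility (all g_i <= 0): OK
Dual feasibility (all lambda_i >= 0): OK
Complementary slackness (lambda_i * g_i(x) = 0 for all i): FAILS

Verdict: the first failing condition is complementary_slackness -> comp.

comp


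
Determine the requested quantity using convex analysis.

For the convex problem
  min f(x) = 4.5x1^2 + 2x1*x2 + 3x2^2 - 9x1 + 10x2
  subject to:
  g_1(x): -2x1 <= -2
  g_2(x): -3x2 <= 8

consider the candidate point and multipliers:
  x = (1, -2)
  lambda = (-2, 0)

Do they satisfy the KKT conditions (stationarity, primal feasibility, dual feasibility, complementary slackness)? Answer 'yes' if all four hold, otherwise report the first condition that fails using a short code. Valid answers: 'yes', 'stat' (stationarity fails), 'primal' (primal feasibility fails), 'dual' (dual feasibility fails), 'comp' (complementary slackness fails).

Gradient of f: grad f(x) = Q x + c = (-4, 0)
Constraint values g_i(x) = a_i^T x - b_i:
  g_1((1, -2)) = 0
  g_2((1, -2)) = -2
Stationarity residual: grad f(x) + sum_i lambda_i a_i = (0, 0)
  -> stationarity OK
Primal feasibility (all g_i <= 0): OK
Dual feasibility (all lambda_i >= 0): FAILS
Complementary slackness (lambda_i * g_i(x) = 0 for all i): OK

Verdict: the first failing condition is dual_feasibility -> dual.

dual


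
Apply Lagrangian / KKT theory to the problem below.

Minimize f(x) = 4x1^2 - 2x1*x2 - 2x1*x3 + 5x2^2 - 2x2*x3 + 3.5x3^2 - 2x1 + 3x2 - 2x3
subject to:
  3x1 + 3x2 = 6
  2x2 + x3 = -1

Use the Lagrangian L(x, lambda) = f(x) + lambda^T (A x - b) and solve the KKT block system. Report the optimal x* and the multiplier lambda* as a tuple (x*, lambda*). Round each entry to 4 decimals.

Form the Lagrangian:
  L(x, lambda) = (1/2) x^T Q x + c^T x + lambda^T (A x - b)
Stationarity (grad_x L = 0): Q x + c + A^T lambda = 0.
Primal feasibility: A x = b.

This gives the KKT block system:
  [ Q   A^T ] [ x     ]   [-c ]
  [ A    0  ] [ lambda ] = [ b ]

Solving the linear system:
  x*      = (2.22, -0.22, -0.56)
  lambda* = (-5.7733, 9.92)
  f(x*)   = 20.29

x* = (2.22, -0.22, -0.56), lambda* = (-5.7733, 9.92)


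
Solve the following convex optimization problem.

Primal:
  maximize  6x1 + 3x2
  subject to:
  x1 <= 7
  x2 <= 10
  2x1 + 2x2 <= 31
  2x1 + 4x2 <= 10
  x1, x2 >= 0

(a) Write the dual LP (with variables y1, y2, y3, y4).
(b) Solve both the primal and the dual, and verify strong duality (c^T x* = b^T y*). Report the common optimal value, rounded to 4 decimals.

The standard primal-dual pair for 'max c^T x s.t. A x <= b, x >= 0' is:
  Dual:  min b^T y  s.t.  A^T y >= c,  y >= 0.

So the dual LP is:
  minimize  7y1 + 10y2 + 31y3 + 10y4
  subject to:
    y1 + 2y3 + 2y4 >= 6
    y2 + 2y3 + 4y4 >= 3
    y1, y2, y3, y4 >= 0

Solving the primal: x* = (5, 0).
  primal value c^T x* = 30.
Solving the dual: y* = (0, 0, 0, 3).
  dual value b^T y* = 30.
Strong duality: c^T x* = b^T y*. Confirmed.

30


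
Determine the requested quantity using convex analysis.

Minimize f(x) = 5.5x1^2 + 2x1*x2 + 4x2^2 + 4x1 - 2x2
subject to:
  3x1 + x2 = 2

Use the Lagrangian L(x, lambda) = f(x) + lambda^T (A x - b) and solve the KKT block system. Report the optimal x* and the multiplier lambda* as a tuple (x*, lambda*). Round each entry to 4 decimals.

Form the Lagrangian:
  L(x, lambda) = (1/2) x^T Q x + c^T x + lambda^T (A x - b)
Stationarity (grad_x L = 0): Q x + c + A^T lambda = 0.
Primal feasibility: A x = b.

This gives the KKT block system:
  [ Q   A^T ] [ x     ]   [-c ]
  [ A    0  ] [ lambda ] = [ b ]

Solving the linear system:
  x*      = (0.4789, 0.5634)
  lambda* = (-3.4648)
  f(x*)   = 3.8592

x* = (0.4789, 0.5634), lambda* = (-3.4648)


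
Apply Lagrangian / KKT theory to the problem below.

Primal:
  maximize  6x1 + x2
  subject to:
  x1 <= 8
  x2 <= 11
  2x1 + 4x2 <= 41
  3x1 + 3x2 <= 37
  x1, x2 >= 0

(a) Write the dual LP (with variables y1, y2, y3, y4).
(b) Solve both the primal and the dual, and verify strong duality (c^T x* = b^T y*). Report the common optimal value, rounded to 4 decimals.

The standard primal-dual pair for 'max c^T x s.t. A x <= b, x >= 0' is:
  Dual:  min b^T y  s.t.  A^T y >= c,  y >= 0.

So the dual LP is:
  minimize  8y1 + 11y2 + 41y3 + 37y4
  subject to:
    y1 + 2y3 + 3y4 >= 6
    y2 + 4y3 + 3y4 >= 1
    y1, y2, y3, y4 >= 0

Solving the primal: x* = (8, 4.3333).
  primal value c^T x* = 52.3333.
Solving the dual: y* = (5, 0, 0, 0.3333).
  dual value b^T y* = 52.3333.
Strong duality: c^T x* = b^T y*. Confirmed.

52.3333


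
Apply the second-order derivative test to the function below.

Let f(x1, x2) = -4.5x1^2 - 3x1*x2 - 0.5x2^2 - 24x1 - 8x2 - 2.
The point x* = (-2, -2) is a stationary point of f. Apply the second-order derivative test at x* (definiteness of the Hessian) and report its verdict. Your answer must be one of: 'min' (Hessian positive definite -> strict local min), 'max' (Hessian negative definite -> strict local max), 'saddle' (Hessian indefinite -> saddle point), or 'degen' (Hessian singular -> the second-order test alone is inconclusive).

Compute the Hessian H = grad^2 f:
  H = [[-9, -3], [-3, -1]]
Verify stationarity: grad f(x*) = H x* + g = (0, 0).
Eigenvalues of H: -10, 0.
H has a zero eigenvalue (singular; negative semidefinite but not definite), so H is neither positive definite, negative definite, nor indefinite. The second-order test alone is inconclusive -> degen.
(Indeed, f is constant along the null direction of H through x*, so x* is not a strict local extremum.)

degen


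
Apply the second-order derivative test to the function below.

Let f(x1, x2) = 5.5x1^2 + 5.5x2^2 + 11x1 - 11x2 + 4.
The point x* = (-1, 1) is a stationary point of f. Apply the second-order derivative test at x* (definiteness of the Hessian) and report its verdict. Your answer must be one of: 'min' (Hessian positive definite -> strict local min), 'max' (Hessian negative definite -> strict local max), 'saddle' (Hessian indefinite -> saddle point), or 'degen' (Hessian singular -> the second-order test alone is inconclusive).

Compute the Hessian H = grad^2 f:
  H = [[11, 0], [0, 11]]
Verify stationarity: grad f(x*) = H x* + g = (0, 0).
Eigenvalues of H: 11, 11.
Both eigenvalues > 0, so H is positive definite -> x* is a strict local min.

min
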